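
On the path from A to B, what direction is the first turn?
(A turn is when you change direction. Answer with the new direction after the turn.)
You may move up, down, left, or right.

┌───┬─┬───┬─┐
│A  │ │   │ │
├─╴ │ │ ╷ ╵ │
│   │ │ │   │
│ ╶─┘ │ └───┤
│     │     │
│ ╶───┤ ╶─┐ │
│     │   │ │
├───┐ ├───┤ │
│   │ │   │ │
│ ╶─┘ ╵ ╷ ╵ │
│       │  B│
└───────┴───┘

Directions: right, down, left, down, down, right, right, down, down, right, up, right, down, right
First turn direction: down

Solution:

┌───┬─┬───┬─┐
│A ↓│ │   │ │
├─╴ │ │ ╷ ╵ │
│↓ ↲│ │ │   │
│ ╶─┘ │ └───┤
│↓    │     │
│ ╶───┤ ╶─┐ │
│↳ → ↓│   │ │
├───┐ ├───┤ │
│   │↓│↱ ↓│ │
│ ╶─┘ ╵ ╷ ╵ │
│    ↳ ↑│↳ B│
└───────┴───┘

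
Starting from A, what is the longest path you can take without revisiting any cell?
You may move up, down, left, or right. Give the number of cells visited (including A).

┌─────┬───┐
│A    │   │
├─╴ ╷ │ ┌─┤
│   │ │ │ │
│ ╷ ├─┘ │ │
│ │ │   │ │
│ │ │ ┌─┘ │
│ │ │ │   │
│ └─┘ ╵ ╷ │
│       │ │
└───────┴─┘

Finding longest simple path using DFS:
Start: (0, 0)
Longest path visits 15 cells
Path: A → right → down → left → down → down → down → right → right → up → up → right → up → up → right

Solution:

┌─────┬───┐
│A ↓  │↱ B│
├─╴ ╷ │ ┌─┤
│↓ ↲│ │↑│ │
│ ╷ ├─┘ │ │
│↓│ │↱ ↑│ │
│ │ │ ┌─┘ │
│↓│ │↑│   │
│ └─┘ ╵ ╷ │
│↳ → ↑  │ │
└───────┴─┘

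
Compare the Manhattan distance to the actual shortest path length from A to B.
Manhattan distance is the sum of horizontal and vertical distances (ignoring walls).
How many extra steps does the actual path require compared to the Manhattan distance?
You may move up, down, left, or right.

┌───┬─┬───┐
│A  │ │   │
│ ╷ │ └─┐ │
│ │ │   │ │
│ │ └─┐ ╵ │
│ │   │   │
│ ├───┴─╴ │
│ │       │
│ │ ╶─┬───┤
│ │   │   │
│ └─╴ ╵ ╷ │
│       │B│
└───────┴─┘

Manhattan distance: |5 - 0| + |4 - 0| = 9
Actual path length: 11
Extra steps: 11 - 9 = 2

Solution:

┌───┬─┬───┐
│A  │ │   │
│ ╷ │ └─┐ │
│↓│ │   │ │
│ │ └─┐ ╵ │
│↓│   │   │
│ ├───┴─╴ │
│↓│       │
│ │ ╶─┬───┤
│↓│   │↱ ↓│
│ └─╴ ╵ ╷ │
│↳ → → ↑│B│
└───────┴─┘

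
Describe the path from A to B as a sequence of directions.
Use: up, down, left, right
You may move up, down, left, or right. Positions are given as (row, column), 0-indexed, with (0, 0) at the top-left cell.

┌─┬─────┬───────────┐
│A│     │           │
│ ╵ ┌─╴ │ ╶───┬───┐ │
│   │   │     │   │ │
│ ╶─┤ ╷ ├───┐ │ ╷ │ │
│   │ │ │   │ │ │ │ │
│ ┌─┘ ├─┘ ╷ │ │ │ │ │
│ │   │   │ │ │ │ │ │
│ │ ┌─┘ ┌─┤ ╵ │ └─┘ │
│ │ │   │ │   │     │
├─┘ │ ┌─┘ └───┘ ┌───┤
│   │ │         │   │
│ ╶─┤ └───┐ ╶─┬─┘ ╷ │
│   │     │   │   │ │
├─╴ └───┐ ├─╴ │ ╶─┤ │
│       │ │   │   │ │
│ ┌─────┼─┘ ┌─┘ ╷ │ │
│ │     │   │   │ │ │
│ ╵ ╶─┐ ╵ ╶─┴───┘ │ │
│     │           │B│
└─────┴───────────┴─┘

Finding the path and converting it to directions:
Path through cells: (0,0) → (1,0) → (1,1) → (0,1) → (0,2) → (0,3) → (1,3) → (1,2) → (2,2) → (3,2) → (3,1) → (4,1) → (5,1) → (5,0) → (6,0) → (6,1) → (7,1) → (7,0) → (8,0) → (9,0) → (9,1) → (8,1) → (8,2) → (8,3) → (9,3) → (9,4) → (9,5) → (9,6) → (9,7) → (9,8) → (8,8) → (7,8) → (7,7) → (6,7) → (6,8) → (5,8) → (5,9) → (6,9) → (7,9) → (8,9) → (9,9)
Directions: down, right, up, right, right, down, left, down, down, left, down, down, left, down, right, down, left, down, down, right, up, right, right, down, right, right, right, right, right, up, up, left, up, right, up, right, down, down, down, down

Solution:

┌─┬─────┬───────────┐
│A│↱ → ↓│           │
│ ╵ ┌─╴ │ ╶───┬───┐ │
│↳ ↑│↓ ↲│     │   │ │
│ ╶─┤ ╷ ├───┐ │ ╷ │ │
│   │↓│ │   │ │ │ │ │
│ ┌─┘ ├─┘ ╷ │ │ │ │ │
│ │↓ ↲│   │ │ │ │ │ │
│ │ ┌─┘ ┌─┤ ╵ │ └─┘ │
│ │↓│   │ │   │     │
├─┘ │ ┌─┘ └───┘ ┌───┤
│↓ ↲│ │         │↱ ↓│
│ ╶─┤ └───┐ ╶─┬─┘ ╷ │
│↳ ↓│     │   │↱ ↑│↓│
├─╴ └───┐ ├─╴ │ ╶─┤ │
│↓ ↲    │ │   │↑ ↰│↓│
│ ┌─────┼─┘ ┌─┘ ╷ │ │
│↓│↱ → ↓│   │   │↑│↓│
│ ╵ ╶─┐ ╵ ╶─┴───┘ │ │
│↳ ↑  │↳ → → → → ↑│B│
└─────┴───────────┴─┘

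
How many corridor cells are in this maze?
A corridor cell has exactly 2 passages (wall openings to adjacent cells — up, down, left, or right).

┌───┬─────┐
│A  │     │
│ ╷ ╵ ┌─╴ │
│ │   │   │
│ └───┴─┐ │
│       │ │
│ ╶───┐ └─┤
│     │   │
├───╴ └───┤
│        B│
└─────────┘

Counting cells with exactly 2 passages:
Total corridor cells: 17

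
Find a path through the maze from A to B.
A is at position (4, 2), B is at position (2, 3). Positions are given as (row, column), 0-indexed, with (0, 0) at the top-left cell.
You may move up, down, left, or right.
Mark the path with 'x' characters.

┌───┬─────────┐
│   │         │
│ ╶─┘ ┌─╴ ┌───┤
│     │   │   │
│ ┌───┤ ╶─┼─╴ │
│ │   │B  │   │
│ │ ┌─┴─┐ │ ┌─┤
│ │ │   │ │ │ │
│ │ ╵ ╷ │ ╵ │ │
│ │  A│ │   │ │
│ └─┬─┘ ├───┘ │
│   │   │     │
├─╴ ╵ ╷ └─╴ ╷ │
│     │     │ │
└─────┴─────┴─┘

Finding the shortest path from (4, 2) to (2, 3):
Path length: 21 steps
Directions: up → right → down → down → left → down → left → up → left → up → up → up → up → right → right → up → right → right → down → left → down

Solution:

┌───┬─────────┐
│   │x x x    │
│ ╶─┘ ┌─╴ ┌───┤
│x x x│x x│   │
│ ┌───┤ ╶─┼─╴ │
│x│   │B  │   │
│ │ ┌─┴─┐ │ ┌─┤
│x│ │x x│ │ │ │
│ │ ╵ ╷ │ ╵ │ │
│x│  A│x│   │ │
│ └─┬─┘ ├───┘ │
│x x│x x│     │
├─╴ ╵ ╷ └─╴ ╷ │
│  x x│     │ │
└─────┴─────┴─┘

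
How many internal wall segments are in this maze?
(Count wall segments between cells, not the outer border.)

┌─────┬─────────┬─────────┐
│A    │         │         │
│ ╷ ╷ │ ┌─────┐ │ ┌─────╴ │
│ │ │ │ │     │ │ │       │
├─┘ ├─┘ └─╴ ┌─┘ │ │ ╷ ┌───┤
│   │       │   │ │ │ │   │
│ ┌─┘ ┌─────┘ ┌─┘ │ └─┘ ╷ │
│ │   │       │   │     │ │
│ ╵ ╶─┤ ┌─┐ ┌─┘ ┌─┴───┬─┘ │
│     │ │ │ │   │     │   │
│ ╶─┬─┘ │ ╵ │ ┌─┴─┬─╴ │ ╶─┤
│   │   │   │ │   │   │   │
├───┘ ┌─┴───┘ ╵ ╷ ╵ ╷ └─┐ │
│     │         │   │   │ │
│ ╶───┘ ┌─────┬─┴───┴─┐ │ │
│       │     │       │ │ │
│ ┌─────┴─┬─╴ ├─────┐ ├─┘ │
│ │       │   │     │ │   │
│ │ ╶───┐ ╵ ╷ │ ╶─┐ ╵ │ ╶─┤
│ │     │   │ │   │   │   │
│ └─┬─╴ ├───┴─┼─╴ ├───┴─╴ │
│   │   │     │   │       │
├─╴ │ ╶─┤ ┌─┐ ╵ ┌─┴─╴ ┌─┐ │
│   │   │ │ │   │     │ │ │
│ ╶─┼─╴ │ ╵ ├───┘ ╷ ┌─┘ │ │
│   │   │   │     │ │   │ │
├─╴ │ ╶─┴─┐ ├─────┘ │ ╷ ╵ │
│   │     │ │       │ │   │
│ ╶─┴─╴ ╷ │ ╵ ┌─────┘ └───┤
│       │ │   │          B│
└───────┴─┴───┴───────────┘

Counting internal wall segments:
Total internal walls: 168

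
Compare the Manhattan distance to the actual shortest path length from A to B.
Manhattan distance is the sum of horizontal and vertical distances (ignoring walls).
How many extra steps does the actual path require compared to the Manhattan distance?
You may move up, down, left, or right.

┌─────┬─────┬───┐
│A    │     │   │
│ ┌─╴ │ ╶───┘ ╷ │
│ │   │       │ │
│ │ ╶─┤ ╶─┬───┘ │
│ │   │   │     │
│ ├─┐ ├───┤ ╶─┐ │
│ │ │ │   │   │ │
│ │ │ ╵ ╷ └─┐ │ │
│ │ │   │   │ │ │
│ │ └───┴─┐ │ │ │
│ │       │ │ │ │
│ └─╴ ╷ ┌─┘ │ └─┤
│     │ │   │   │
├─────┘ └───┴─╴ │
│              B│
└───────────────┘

Manhattan distance: |7 - 0| + |7 - 0| = 14
Actual path length: 16
Extra steps: 16 - 14 = 2

Solution:

┌─────┬─────┬───┐
│A    │     │   │
│ ┌─╴ │ ╶───┘ ╷ │
│↓│   │       │ │
│ │ ╶─┤ ╶─┬───┘ │
│↓│   │   │     │
│ ├─┐ ├───┤ ╶─┐ │
│↓│ │ │   │   │ │
│ │ │ ╵ ╷ └─┐ │ │
│↓│ │   │   │ │ │
│ │ └───┴─┐ │ │ │
│↓│  ↱ ↓  │ │ │ │
│ └─╴ ╷ ┌─┘ │ └─┤
│↳ → ↑│↓│   │   │
├─────┘ └───┴─╴ │
│      ↳ → → → B│
└───────────────┘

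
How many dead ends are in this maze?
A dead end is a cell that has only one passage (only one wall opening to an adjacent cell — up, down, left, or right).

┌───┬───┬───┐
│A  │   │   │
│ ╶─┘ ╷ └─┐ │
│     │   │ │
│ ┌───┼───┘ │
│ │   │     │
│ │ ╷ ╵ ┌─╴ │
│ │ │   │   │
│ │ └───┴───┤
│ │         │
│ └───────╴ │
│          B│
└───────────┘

Checking each cell for number of passages:

Dead ends found at positions:
  (0, 1)
  (0, 4)
  (1, 4)
  (3, 4)
Total dead ends: 4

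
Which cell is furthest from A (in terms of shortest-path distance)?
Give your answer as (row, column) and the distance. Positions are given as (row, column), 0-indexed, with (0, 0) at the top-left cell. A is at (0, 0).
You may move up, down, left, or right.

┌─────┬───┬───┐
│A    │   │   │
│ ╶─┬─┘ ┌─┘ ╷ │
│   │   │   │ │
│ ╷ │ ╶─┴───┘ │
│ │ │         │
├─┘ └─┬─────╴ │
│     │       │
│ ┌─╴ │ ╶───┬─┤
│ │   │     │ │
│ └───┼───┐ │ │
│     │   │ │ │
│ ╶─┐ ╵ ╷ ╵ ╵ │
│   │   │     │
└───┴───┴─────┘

Computing BFS distances from A to all cells:
Furthest cell: (0, 4)
Distance: 32 steps

Path from A to the furthest cell:

┌─────┬───┬───┐
│A    │↱ B│   │
│ ╶─┬─┘ ┌─┘ ╷ │
│↳ ↓│↱ ↑│   │ │
│ ╷ │ ╶─┴───┘ │
│ │↓│↑ ← ← ← ↰│
├─┘ └─┬─────╴ │
│↓ ↲  │↱ → → ↑│
│ ┌─╴ │ ╶───┬─┤
│↓│   │↑ ← ↰│ │
│ └───┼───┐ │ │
│↳ → ↓│↱ ↓│↑│ │
│ ╶─┐ ╵ ╷ ╵ ╵ │
│   │↳ ↑│↳ ↑  │
└───┴───┴─────┘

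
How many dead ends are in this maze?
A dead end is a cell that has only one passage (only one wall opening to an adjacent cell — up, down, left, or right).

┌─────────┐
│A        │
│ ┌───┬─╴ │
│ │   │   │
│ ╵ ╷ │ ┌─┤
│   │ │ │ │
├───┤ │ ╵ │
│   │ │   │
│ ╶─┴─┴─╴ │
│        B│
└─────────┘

Checking each cell for number of passages:

Dead ends found at positions:
  (2, 4)
  (3, 1)
  (3, 2)
Total dead ends: 3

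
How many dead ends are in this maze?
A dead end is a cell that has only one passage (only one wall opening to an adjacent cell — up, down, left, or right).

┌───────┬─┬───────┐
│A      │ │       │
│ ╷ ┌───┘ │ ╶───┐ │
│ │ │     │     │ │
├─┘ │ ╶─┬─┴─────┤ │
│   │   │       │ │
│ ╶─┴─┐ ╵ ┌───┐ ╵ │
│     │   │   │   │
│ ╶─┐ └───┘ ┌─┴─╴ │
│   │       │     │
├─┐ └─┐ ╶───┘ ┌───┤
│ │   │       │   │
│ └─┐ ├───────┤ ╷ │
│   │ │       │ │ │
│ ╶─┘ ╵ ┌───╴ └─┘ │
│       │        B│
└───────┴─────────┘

Checking each cell for number of passages:

Dead ends found at positions:
  (0, 3)
  (0, 4)
  (1, 0)
  (1, 7)
  (3, 6)
  (5, 0)
  (6, 1)
  (6, 7)
  (7, 4)
Total dead ends: 9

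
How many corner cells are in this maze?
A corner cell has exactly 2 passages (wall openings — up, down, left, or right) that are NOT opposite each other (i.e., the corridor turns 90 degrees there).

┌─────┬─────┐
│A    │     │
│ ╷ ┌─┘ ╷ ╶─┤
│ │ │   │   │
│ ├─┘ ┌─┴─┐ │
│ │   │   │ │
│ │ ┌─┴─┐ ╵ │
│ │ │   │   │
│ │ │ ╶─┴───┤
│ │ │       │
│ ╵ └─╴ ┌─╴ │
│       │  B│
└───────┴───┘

Counting corner cells (2 non-opposite passages):
Total corners: 17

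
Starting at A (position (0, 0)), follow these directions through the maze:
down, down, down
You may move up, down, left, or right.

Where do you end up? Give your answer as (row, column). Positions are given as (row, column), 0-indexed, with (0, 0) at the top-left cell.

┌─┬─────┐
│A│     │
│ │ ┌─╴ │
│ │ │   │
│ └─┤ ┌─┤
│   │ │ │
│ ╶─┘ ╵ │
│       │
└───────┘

Following directions step by step:
Start: (0, 0)
  down: (0, 0) → (1, 0)
  down: (1, 0) → (2, 0)
  down: (2, 0) → (3, 0)
Final position: (3, 0)

Path taken:

┌─┬─────┐
│A│     │
│ │ ┌─╴ │
│↓│ │   │
│ └─┤ ┌─┤
│↓  │ │ │
│ ╶─┘ ╵ │
│B      │
└───────┘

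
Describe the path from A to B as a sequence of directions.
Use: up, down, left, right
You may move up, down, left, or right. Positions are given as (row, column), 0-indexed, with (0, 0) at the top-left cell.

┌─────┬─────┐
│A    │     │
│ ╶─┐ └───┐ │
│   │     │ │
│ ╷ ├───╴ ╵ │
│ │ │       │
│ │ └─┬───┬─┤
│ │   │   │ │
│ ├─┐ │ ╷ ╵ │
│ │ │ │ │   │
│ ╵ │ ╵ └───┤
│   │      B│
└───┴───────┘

Finding the path and converting it to directions:
Path through cells: (0,0) → (1,0) → (1,1) → (2,1) → (3,1) → (3,2) → (4,2) → (5,2) → (5,3) → (5,4) → (5,5)
Directions: down, right, down, down, right, down, down, right, right, right

Solution:

┌─────┬─────┐
│A    │     │
│ ╶─┐ └───┐ │
│↳ ↓│     │ │
│ ╷ ├───╴ ╵ │
│ │↓│       │
│ │ └─┬───┬─┤
│ │↳ ↓│   │ │
│ ├─┐ │ ╷ ╵ │
│ │ │↓│ │   │
│ ╵ │ ╵ └───┤
│   │↳ → → B│
└───┴───────┘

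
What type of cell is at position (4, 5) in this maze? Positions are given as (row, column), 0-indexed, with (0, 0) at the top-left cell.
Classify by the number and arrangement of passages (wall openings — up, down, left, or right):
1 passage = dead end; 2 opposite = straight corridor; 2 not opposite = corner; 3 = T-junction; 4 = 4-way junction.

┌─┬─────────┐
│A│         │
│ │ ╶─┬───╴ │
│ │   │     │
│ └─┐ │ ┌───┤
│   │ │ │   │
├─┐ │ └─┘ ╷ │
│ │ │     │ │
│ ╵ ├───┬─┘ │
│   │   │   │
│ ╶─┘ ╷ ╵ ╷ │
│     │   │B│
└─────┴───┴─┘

Checking cell at (4, 5):
Number of passages: 3
Cell type: T-junction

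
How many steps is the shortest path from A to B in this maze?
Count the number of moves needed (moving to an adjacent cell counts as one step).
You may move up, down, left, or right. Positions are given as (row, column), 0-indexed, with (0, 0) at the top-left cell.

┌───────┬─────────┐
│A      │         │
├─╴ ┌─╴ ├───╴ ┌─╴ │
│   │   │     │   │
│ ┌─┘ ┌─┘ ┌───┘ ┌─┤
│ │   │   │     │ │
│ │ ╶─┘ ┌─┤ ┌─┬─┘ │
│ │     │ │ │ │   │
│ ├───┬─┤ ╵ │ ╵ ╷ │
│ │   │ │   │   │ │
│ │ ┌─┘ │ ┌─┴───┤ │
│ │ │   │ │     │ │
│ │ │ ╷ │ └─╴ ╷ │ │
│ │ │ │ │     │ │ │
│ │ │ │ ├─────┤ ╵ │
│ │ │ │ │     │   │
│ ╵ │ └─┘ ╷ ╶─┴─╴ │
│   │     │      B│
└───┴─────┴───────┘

Using BFS to find shortest path:
Start: (0, 0), End: (8, 8)
Path found:
(0,0) → (0,1) → (0,2) → (0,3) → (1,3) → (1,2) → (2,2) → (2,1) → (3,1) → (3,2) → (3,3) → (2,3) → (2,4) → (1,4) → (1,5) → (1,6) → (0,6) → (0,7) → (0,8) → (1,8) → (1,7) → (2,7) → (2,6) → (2,5) → (3,5) → (4,5) → (4,4) → (5,4) → (6,4) → (6,5) → (6,6) → (5,6) → (5,7) → (6,7) → (7,7) → (7,8) → (8,8)
Number of steps: 36

Solution:

┌───────┬─────────┐
│A → → ↓│    ↱ → ↓│
├─╴ ┌─╴ ├───╴ ┌─╴ │
│   │↓ ↲│↱ → ↑│↓ ↲│
│ ┌─┘ ┌─┘ ┌───┘ ┌─┤
│ │↓ ↲│↱ ↑│↓ ← ↲│ │
│ │ ╶─┘ ┌─┤ ┌─┬─┘ │
│ │↳ → ↑│ │↓│ │   │
│ ├───┬─┤ ╵ │ ╵ ╷ │
│ │   │ │↓ ↲│   │ │
│ │ ┌─┘ │ ┌─┴───┤ │
│ │ │   │↓│  ↱ ↓│ │
│ │ │ ╷ │ └─╴ ╷ │ │
│ │ │ │ │↳ → ↑│↓│ │
│ │ │ │ ├─────┤ ╵ │
│ │ │ │ │     │↳ ↓│
│ ╵ │ └─┘ ╷ ╶─┴─╴ │
│   │     │      B│
└───┴─────┴───────┘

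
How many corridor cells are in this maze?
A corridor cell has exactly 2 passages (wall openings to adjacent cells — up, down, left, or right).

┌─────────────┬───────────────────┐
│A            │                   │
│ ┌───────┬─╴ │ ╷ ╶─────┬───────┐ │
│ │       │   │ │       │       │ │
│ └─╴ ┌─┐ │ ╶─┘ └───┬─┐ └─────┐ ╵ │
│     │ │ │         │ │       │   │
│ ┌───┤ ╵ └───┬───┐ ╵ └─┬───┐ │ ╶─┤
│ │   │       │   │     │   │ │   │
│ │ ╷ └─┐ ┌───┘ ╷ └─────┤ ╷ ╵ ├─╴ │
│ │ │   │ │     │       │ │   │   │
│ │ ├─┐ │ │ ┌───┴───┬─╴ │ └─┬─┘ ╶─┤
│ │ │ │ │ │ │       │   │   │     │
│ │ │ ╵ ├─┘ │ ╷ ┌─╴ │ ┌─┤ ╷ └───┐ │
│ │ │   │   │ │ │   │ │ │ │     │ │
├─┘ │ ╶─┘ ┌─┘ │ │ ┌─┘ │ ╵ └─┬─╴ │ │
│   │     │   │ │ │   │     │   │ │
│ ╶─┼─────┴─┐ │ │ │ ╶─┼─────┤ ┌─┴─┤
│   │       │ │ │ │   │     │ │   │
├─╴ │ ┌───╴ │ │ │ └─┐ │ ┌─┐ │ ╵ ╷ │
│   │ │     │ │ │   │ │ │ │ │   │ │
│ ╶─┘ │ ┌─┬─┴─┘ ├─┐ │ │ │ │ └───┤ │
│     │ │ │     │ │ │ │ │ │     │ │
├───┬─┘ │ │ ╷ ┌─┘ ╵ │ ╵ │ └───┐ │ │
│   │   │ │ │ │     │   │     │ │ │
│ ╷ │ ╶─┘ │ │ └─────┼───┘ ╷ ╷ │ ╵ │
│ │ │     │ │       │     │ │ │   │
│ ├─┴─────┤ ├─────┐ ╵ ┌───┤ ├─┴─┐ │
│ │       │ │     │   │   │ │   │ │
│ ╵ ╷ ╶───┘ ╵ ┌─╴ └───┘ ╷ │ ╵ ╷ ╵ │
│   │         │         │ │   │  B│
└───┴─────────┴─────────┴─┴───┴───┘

Counting cells with exactly 2 passages:
Total corridor cells: 210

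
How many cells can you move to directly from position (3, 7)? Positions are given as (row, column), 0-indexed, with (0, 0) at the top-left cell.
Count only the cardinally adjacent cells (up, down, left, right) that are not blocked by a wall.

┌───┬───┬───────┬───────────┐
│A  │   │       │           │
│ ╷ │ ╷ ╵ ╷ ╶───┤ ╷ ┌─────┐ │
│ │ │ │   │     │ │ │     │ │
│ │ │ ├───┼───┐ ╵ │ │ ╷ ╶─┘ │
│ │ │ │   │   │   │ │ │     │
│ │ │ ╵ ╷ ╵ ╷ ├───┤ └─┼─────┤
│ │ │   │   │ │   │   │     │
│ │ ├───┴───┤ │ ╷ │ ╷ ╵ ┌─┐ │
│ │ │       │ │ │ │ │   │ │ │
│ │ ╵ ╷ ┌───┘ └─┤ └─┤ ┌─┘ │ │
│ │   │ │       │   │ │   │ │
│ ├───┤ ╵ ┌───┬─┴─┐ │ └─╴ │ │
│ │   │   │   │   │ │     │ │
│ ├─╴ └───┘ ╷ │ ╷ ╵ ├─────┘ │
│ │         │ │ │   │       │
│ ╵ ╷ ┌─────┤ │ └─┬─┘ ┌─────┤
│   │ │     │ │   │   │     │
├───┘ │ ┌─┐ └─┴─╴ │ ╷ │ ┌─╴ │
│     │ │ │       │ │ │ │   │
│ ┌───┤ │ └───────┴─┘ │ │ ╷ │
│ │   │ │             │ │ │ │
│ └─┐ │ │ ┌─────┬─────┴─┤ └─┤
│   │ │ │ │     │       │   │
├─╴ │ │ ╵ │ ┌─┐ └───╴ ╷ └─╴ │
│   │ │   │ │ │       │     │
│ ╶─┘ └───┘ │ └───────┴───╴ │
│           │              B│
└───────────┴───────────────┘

Checking passable neighbors of (3, 7):
Neighbors: (4, 7), (3, 8)
Count: 2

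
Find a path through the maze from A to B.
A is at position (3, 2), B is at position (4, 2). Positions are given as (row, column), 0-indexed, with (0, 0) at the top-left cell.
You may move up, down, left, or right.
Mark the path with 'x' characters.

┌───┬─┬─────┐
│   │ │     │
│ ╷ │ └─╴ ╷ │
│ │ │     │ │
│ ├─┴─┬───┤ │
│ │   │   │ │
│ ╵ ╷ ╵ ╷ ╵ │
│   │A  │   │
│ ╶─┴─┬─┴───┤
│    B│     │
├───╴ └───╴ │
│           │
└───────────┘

Finding the shortest path from (3, 2) to (4, 2):
Path length: 7 steps
Directions: up → left → down → left → down → right → right

Solution:

┌───┬─┬─────┐
│   │ │     │
│ ╷ │ └─╴ ╷ │
│ │ │     │ │
│ ├─┴─┬───┤ │
│ │x x│   │ │
│ ╵ ╷ ╵ ╷ ╵ │
│x x│A  │   │
│ ╶─┴─┬─┴───┤
│x x B│     │
├───╴ └───╴ │
│           │
└───────────┘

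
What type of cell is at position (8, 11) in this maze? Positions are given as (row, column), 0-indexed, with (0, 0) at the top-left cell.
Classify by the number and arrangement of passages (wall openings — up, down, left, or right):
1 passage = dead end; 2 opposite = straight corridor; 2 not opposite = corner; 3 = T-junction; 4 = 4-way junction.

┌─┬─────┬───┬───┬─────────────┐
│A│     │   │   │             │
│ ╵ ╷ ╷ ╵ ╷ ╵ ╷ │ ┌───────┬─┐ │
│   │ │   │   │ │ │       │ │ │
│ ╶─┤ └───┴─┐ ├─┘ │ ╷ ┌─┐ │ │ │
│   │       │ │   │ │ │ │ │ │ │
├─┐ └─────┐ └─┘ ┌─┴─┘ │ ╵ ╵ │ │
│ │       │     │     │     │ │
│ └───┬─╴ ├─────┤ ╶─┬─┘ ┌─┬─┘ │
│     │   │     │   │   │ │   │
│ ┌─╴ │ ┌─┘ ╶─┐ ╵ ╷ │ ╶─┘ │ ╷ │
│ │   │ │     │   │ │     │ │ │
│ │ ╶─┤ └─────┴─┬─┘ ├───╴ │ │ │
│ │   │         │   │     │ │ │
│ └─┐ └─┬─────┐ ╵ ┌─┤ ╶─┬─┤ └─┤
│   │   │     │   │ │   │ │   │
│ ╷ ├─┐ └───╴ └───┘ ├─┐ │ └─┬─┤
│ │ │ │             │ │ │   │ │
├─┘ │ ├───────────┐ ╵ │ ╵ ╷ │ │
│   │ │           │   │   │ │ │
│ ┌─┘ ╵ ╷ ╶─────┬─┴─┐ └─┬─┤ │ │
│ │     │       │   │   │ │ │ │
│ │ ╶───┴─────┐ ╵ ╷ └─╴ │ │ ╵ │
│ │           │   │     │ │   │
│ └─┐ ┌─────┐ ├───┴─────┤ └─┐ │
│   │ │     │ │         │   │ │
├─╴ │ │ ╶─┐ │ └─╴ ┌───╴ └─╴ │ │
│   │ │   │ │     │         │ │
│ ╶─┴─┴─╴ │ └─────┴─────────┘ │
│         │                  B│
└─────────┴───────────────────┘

Checking cell at (8, 11):
Number of passages: 2
Cell type: straight corridor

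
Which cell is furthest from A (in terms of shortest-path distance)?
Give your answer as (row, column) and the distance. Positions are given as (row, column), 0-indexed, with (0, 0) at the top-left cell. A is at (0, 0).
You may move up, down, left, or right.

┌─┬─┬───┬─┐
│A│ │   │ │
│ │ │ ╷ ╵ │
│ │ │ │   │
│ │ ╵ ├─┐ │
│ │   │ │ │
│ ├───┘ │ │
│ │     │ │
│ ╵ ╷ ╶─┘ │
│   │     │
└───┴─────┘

Computing BFS distances from A to all cells:
Furthest cell: (0, 1)
Distance: 21 steps

Path from A to the furthest cell:

┌─┬─┬───┬─┐
│A│B│↓ ↰│ │
│ │ │ ╷ ╵ │
│↓│↑│↓│↑ ↰│
│ │ ╵ ├─┐ │
│↓│↑ ↲│ │↑│
│ ├───┘ │ │
│↓│↱ ↓  │↑│
│ ╵ ╷ ╶─┘ │
│↳ ↑│↳ → ↑│
└───┴─────┘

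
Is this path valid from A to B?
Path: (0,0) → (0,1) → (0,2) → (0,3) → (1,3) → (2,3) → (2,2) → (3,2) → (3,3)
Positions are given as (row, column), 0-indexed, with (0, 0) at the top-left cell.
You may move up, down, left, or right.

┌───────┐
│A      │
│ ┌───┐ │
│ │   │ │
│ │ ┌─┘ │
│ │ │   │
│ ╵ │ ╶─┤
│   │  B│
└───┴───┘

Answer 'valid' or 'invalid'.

Checking path validity:
Result: All consecutive moves are passable.

valid

Correct solution:

┌───────┐
│A → → ↓│
│ ┌───┐ │
│ │   │↓│
│ │ ┌─┘ │
│ │ │↓ ↲│
│ ╵ │ ╶─┤
│   │↳ B│
└───┴───┘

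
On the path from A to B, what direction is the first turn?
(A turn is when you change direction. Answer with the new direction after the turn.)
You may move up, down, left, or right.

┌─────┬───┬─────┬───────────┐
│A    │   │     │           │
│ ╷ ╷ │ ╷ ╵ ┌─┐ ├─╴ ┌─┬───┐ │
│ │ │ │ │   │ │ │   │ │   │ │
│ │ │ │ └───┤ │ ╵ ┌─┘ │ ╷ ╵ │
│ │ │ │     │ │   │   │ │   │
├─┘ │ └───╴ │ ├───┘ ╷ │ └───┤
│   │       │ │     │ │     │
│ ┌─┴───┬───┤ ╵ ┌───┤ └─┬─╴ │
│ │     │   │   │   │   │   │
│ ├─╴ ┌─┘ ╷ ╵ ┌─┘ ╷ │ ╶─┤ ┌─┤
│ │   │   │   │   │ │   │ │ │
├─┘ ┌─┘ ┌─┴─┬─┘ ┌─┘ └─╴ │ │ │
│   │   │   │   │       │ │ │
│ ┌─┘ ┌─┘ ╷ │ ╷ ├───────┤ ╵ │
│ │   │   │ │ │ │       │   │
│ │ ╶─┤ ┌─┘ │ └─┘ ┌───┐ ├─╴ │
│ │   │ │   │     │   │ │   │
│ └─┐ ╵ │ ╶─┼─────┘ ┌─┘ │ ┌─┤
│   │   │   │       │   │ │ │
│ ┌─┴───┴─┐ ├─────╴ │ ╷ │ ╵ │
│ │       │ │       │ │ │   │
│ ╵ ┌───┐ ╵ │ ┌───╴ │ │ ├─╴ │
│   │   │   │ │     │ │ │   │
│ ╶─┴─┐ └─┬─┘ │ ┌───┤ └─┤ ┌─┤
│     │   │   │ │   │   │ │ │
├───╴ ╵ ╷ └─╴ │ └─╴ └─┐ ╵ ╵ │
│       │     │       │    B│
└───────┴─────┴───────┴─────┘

Directions: right, right, down, down, down, right, right, right, up, left, left, up, up, right, down, right, up, right, right, down, down, right, up, right, up, right, right, right, right, down, down, left, up, left, down, down, right, right, down, left, down, down, down, right, down, left, down, down, right, down, left, down, down, right
First turn direction: down

Solution:

┌─────┬───┬─────┬───────────┐
│A → ↓│↱ ↓│↱ → ↓│  ↱ → → → ↓│
│ ╷ ╷ │ ╷ ╵ ┌─┐ ├─╴ ┌─┬───┐ │
│ │ │↓│↑│↳ ↑│ │↓│↱ ↑│ │↓ ↰│↓│
│ │ │ │ └───┤ │ ╵ ┌─┘ │ ╷ ╵ │
│ │ │↓│↑ ← ↰│ │↳ ↑│   │↓│↑ ↲│
├─┘ │ └───╴ │ ├───┘ ╷ │ └───┤
│   │↳ → → ↑│ │     │ │↳ → ↓│
│ ┌─┴───┬───┤ ╵ ┌───┤ └─┬─╴ │
│ │     │   │   │   │   │↓ ↲│
│ ├─╴ ┌─┘ ╷ ╵ ┌─┘ ╷ │ ╶─┤ ┌─┤
│ │   │   │   │   │ │   │↓│ │
├─┘ ┌─┘ ┌─┴─┬─┘ ┌─┘ └─╴ │ │ │
│   │   │   │   │       │↓│ │
│ ┌─┘ ┌─┘ ╷ │ ╷ ├───────┤ ╵ │
│ │   │   │ │ │ │       │↳ ↓│
│ │ ╶─┤ ┌─┘ │ └─┘ ┌───┐ ├─╴ │
│ │   │ │   │     │   │ │↓ ↲│
│ └─┐ ╵ │ ╶─┼─────┘ ┌─┘ │ ┌─┤
│   │   │   │       │   │↓│ │
│ ┌─┴───┴─┐ ├─────╴ │ ╷ │ ╵ │
│ │       │ │       │ │ │↳ ↓│
│ ╵ ┌───┐ ╵ │ ┌───╴ │ │ ├─╴ │
│   │   │   │ │     │ │ │↓ ↲│
│ ╶─┴─┐ └─┬─┘ │ ┌───┤ └─┤ ┌─┤
│     │   │   │ │   │   │↓│ │
├───╴ ╵ ╷ └─╴ │ └─╴ └─┐ ╵ ╵ │
│       │     │       │  ↳ B│
└───────┴─────┴───────┴─────┘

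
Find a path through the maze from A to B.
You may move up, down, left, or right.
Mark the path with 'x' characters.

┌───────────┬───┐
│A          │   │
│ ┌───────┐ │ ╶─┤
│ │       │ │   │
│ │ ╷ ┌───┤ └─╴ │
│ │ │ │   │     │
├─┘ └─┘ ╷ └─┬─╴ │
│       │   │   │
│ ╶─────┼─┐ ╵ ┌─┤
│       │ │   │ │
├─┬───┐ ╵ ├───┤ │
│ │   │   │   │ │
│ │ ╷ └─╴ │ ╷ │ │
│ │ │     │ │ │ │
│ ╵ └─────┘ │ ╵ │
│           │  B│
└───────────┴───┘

Finding the shortest path through the maze:
Path length: 44 steps
Directions: right → right → right → right → right → down → down → right → right → down → left → down → left → up → left → up → left → down → left → left → left → down → right → right → right → down → right → down → left → left → up → left → down → down → right → right → right → right → up → up → right → down → down → right

Solution:

┌───────────┬───┐
│A x x x x x│   │
│ ┌───────┐ │ ╶─┤
│ │       │x│   │
│ │ ╷ ┌───┤ └─╴ │
│ │ │ │x x│x x x│
├─┘ └─┘ ╷ └─┬─╴ │
│x x x x│x x│x x│
│ ╶─────┼─┐ ╵ ┌─┤
│x x x x│ │x x│ │
├─┬───┐ ╵ ├───┤ │
│ │x x│x x│x x│ │
│ │ ╷ └─╴ │ ╷ │ │
│ │x│x x x│x│x│ │
│ ╵ └─────┘ │ ╵ │
│  x x x x x│x B│
└───────────┴───┘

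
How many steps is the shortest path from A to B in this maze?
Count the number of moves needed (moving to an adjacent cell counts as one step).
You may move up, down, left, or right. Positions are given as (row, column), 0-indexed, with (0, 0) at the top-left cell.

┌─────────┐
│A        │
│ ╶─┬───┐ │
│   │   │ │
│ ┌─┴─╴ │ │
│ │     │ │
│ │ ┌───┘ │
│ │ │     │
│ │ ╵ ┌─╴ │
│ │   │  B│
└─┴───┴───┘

Using BFS to find shortest path:
Start: (0, 0), End: (4, 4)
Path found:
(0,0) → (0,1) → (0,2) → (0,3) → (0,4) → (1,4) → (2,4) → (3,4) → (4,4)
Number of steps: 8

Solution:

┌─────────┐
│A → → → ↓│
│ ╶─┬───┐ │
│   │   │↓│
│ ┌─┴─╴ │ │
│ │     │↓│
│ │ ┌───┘ │
│ │ │    ↓│
│ │ ╵ ┌─╴ │
│ │   │  B│
└─┴───┴───┘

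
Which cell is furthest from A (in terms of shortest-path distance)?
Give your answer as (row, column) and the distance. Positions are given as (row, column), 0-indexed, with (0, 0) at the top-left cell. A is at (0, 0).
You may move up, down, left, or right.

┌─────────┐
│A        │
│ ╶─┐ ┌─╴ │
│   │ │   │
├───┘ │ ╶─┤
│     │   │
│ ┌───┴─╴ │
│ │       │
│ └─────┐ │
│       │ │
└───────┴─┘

Computing BFS distances from A to all cells:
Furthest cell: (3, 1)
Distance: 12 steps

Path from A to the furthest cell:

┌─────────┐
│A → → → ↓│
│ ╶─┐ ┌─╴ │
│   │ │↓ ↲│
├───┘ │ ╶─┤
│     │↳ ↓│
│ ┌───┴─╴ │
│ │B ← ← ↲│
│ └─────┐ │
│       │ │
└───────┴─┘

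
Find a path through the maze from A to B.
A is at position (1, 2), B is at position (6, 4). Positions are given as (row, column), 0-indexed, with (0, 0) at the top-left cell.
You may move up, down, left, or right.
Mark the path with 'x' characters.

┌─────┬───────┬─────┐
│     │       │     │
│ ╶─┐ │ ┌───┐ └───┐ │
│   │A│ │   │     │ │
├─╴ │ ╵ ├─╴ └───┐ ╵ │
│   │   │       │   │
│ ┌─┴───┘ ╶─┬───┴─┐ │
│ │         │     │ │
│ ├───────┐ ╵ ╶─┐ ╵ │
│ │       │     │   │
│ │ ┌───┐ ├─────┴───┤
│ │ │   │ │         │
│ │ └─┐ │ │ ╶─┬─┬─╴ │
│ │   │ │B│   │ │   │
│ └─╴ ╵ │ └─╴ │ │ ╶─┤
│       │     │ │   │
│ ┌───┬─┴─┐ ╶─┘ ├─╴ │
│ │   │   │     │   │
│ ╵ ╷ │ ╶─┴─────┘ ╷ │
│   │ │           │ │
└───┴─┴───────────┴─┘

Finding the shortest path from (1, 2) to (6, 4):
Path length: 23 steps
Directions: up → left → left → down → right → down → left → down → down → down → down → down → right → right → up → left → up → up → right → right → right → down → down

Solution:

┌─────┬───────┬─────┐
│x x x│       │     │
│ ╶─┐ │ ┌───┐ └───┐ │
│x x│A│ │   │     │ │
├─╴ │ ╵ ├─╴ └───┐ ╵ │
│x x│   │       │   │
│ ┌─┴───┘ ╶─┬───┴─┐ │
│x│         │     │ │
│ ├───────┐ ╵ ╶─┐ ╵ │
│x│x x x x│     │   │
│ │ ┌───┐ ├─────┴───┤
│x│x│   │x│         │
│ │ └─┐ │ │ ╶─┬─┬─╴ │
│x│x x│ │B│   │ │   │
│ └─╴ ╵ │ └─╴ │ │ ╶─┤
│x x x  │     │ │   │
│ ┌───┬─┴─┐ ╶─┘ ├─╴ │
│ │   │   │     │   │
│ ╵ ╷ │ ╶─┴─────┘ ╷ │
│   │ │           │ │
└───┴─┴───────────┴─┘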